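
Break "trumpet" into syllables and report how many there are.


Word: "trumpet"
Syllable breakdown: trum / pet
Counting: 2 parts
= 2 syllables


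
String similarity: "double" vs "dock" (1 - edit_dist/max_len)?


Word 1: "double" (length 6)
Word 2: "dock" (length 4)
One optimal edit sequence:
  1. keep 'd'
  2. keep 'o'
  3. delete 'u'  (+1)
  4. delete 'b'  (+1)
  5. substitute 'l' -> 'c'  (+1)
  6. substitute 'e' -> 'k'  (+1)
Edit distance = 4
Max length = max(6, 4) = 6
Similarity = 1 - 4/6
= 0.3333


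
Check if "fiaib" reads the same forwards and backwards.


Word: "fiaib"
Reversed: "biaif"
Forward == Backward? fiaib != biaif
Palindrome = No


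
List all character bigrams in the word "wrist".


Word: "wrist" (length 5)
Number of bigrams = 5 - 2 + 1 = 4
  Position 0: "wr"
  Position 1: "ri"
  Position 2: "is"
  Position 3: "st"
Bigrams = "wr", "ri", "is", "st"


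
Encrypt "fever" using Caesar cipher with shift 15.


Word: "fever"
Shift: 15
Each letter → (letter + shift) mod 26:
  'f' (5) + 15 = 20 → 'u'
  'e' (4) + 15 = 19 → 't'
  'v' (21) + 15 = 10 → 'k'
  'e' (4) + 15 = 19 → 't'
  'r' (17) + 15 = 6 → 'g'
Result = "utktg"


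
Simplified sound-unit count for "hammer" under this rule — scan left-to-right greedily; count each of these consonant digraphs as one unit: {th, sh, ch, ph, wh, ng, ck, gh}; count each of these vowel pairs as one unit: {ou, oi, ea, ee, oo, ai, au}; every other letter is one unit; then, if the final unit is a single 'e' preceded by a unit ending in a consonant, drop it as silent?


Word: "hammer" (6 letters)
Left-to-right scan:
  [1] 'h' (letter)
  [2] 'a' (letter)
  [3] 'm' (letter)
  [4] 'm' (letter)
  [5] 'e' (letter)
  [6] 'r' (letter)
Units from scan: 6
Sound units = 6 units


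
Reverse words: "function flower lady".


Original: "function flower lady"
Words (1..n): function | flower | lady
Reversed (n..1): lady | flower | function
Result = "lady flower function"


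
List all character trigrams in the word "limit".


Word: "limit" (length 5)
Number of trigrams = 5 - 3 + 1 = 3
  Position 0: "lim"
  Position 1: "imi"
  Position 2: "mit"
Trigrams = "lim", "imi", "mit"


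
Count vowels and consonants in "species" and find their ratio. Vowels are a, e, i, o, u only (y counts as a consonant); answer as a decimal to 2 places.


Word: "species"
Vowels (a,e,i,o,u): 3
Consonants: 4
Ratio = 3/4
= 0.75


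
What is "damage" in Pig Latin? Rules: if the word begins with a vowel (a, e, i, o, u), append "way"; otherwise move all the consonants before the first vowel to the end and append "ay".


Word: "damage"
Starts with consonant(s) → move to end, add 'ay'
Consonant cluster: "d"
Pig Latin = "amageday"


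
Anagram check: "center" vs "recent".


Word 1: "center" → sorted: ceenrt
Word 2: "recent" → sorted: ceenrt
Same letters? ceenrt == ceenrt
Anagram = Yes


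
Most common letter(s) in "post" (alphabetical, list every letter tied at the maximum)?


Word: "post"
Letter counts:
  'o': 1
  'p': 1
  's': 1
  't': 1
Maximum count = 1
Most frequent = 'o', 'p', 's', 't' (1 time each)


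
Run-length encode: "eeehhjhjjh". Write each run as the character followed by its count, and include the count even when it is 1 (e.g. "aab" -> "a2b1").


String: "eeehhjhjjh"
Scanning for consecutive runs:
  'e' x 3
  'h' x 2
  'j' x 1
  'h' x 1
  'j' x 2
  'h' x 1
RLE = "e3h2j1h1j2h1"


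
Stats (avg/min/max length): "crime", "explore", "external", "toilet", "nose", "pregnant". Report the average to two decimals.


Lengths: "crime"=5, "explore"=7, "external"=8, "toilet"=6, "nose"=4, "pregnant"=8
Sum = 38, Count = 6
Average = 38/6 = 6.33
= avg=6.33, min=4, max=8


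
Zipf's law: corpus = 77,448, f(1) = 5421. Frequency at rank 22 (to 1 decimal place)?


Zipf's law: f(r) = f(1) / r
f(1) = 5421
f(22) = 5421 / 22
= 246.4 occurrences


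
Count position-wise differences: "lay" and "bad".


Comparing character by character (same length = 3):
  Pos 0: 'l' vs 'b' !=
  Pos 1: 'a' vs 'a' =
  Pos 2: 'y' vs 'd' !=
Hamming distance = 2


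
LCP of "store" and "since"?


Word 1: "store"
Word 2: "since"
Comparing from start:
  Pos 0: 's' == 's'
  Pos 1: 't' != 'i' (stop)
LCP = "s" (length 1)


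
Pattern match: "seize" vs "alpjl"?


Pattern of "seize": [0, 1, 2, 3, 1]
Pattern of "alpjl": [0, 1, 2, 3, 1]
Patterns match
Same pattern = Yes


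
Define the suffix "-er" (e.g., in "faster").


Suffix: -er
Example: faster (fast + -er)
Meaning = one who / more


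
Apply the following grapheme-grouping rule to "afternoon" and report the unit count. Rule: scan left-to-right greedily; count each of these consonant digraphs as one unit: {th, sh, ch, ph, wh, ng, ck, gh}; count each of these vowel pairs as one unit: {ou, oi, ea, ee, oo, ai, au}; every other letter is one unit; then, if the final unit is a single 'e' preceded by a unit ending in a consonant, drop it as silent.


Word: "afternoon" (9 letters)
Left-to-right scan:
  [1] 'a' (letter)
  [2] 'f' (letter)
  [3] 't' (letter)
  [4] 'e' (letter)
  [5] 'r' (letter)
  [6] 'n' (letter)
  [7] 'oo' (vowel-pair)
  [8] 'n' (letter)
Units from scan: 8
Sound units = 8 units


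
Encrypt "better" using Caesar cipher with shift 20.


Word: "better"
Shift: 20
Each letter → (letter + shift) mod 26:
  'b' (1) + 20 = 21 → 'v'
  'e' (4) + 20 = 24 → 'y'
  't' (19) + 20 = 13 → 'n'
  't' (19) + 20 = 13 → 'n'
  'e' (4) + 20 = 24 → 'y'
  'r' (17) + 20 = 11 → 'l'
Result = "vynnyl"


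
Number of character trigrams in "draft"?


Word: "draft" (length 5)
Number of 3-grams = length - 3 + 1 = 5 - 3 + 1
= 3


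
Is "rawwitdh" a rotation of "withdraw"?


Word: "withdraw", Candidate: "rawwitdh"
Method: check if candidate is substring of word+word
"withdrawwithdraw" contains "rawwitdh"? No
Is rotation = No


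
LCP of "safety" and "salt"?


Word 1: "safety"
Word 2: "salt"
Comparing from start:
  Pos 0: 's' == 's'
  Pos 1: 'a' == 'a'
  Pos 2: 'f' != 'l' (stop)
LCP = "sa" (length 2)


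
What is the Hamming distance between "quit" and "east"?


Comparing character by character (same length = 4):
  Pos 0: 'q' vs 'e' !=
  Pos 1: 'u' vs 'a' !=
  Pos 2: 'i' vs 's' !=
  Pos 3: 't' vs 't' =
Hamming distance = 3


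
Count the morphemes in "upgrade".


Word: "upgrade"
Morphemes: up- / grade
Each morpheme carries meaning
= 2 morphemes


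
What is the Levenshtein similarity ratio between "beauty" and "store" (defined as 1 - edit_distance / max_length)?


Word 1: "beauty" (length 6)
Word 2: "store" (length 5)
One optimal edit sequence:
  1. delete 'b'  (+1)
  2. substitute 'e' -> 's'  (+1)
  3. substitute 'a' -> 't'  (+1)
  4. substitute 'u' -> 'o'  (+1)
  5. substitute 't' -> 'r'  (+1)
  6. substitute 'y' -> 'e'  (+1)
Edit distance = 6
Max length = max(6, 5) = 6
Similarity = 1 - 6/6
= 0.0000


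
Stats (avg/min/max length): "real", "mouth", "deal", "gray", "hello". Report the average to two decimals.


Lengths: "real"=4, "mouth"=5, "deal"=4, "gray"=4, "hello"=5
Sum = 22, Count = 5
Average = 22/5 = 4.40
= avg=4.40, min=4, max=5


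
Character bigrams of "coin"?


Word: "coin" (length 4)
Number of bigrams = 4 - 2 + 1 = 3
  Position 0: "co"
  Position 1: "oi"
  Position 2: "in"
Bigrams = "co", "oi", "in"


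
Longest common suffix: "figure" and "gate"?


Word 1: "figure"
Word 2: "gate"
Comparing from end:
  Pos -1: 'e' == 'e'
  Pos -2: 'r' != 't' (stop)
LCS = "e" (length 1)


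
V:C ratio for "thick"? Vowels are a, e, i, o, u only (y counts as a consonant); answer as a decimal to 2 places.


Word: "thick"
Vowels (a,e,i,o,u): 1
Consonants: 4
Ratio = 1/4
= 0.25


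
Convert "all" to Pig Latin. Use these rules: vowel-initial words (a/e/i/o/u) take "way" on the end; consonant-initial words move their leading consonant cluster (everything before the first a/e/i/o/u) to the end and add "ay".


Word: "all"
Starts with vowel → add 'way'
Pig Latin = "allway"


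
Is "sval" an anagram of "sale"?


Word 1: "sale" → sorted: aels
Word 2: "sval" → sorted: alsv
Same letters? aels != alsv
Anagram = No


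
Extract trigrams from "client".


Word: "client" (length 6)
Number of trigrams = 6 - 3 + 1 = 4
  Position 0: "cli"
  Position 1: "lie"
  Position 2: "ien"
  Position 3: "ent"
Trigrams = "cli", "lie", "ien", "ent"


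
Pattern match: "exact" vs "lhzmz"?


Pattern of "exact": [0, 1, 2, 3, 4]
Pattern of "lhzmz": [0, 1, 2, 3, 2]
Patterns do not match
Same pattern = No


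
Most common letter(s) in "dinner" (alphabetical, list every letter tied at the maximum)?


Word: "dinner"
Letter counts:
  'd': 1
  'e': 1
  'i': 1
  'n': 2
  'r': 1
Maximum count = 2
Most frequent = 'n' (2 times each)


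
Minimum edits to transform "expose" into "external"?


Word 1: "expose" (length 6)
Word 2: "external" (length 8)
One optimal edit sequence (insert/delete/substitute each cost 1):
  1. keep 'e'
  2. keep 'x'
  3. insert 't'  (+1)
  4. insert 'e'  (+1)
  5. substitute 'p' -> 'r'  (+1)
  6. substitute 'o' -> 'n'  (+1)
  7. substitute 's' -> 'a'  (+1)
  8. substitute 'e' -> 'l'  (+1)
Total edit operations: 6
Edit distance = 6


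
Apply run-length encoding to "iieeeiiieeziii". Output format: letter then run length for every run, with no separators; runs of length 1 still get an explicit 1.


String: "iieeeiiieeziii"
Scanning for consecutive runs:
  'i' x 2
  'e' x 3
  'i' x 3
  'e' x 2
  'z' x 1
  'i' x 3
RLE = "i2e3i3e2z1i3"


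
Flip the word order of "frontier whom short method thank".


Original: "frontier whom short method thank"
Words (1..n): frontier | whom | short | method | thank
Reversed (n..1): thank | method | short | whom | frontier
Result = "thank method short whom frontier"


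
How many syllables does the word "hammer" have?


Word: "hammer"
Syllable breakdown: ham | mer
Counting: 2 parts
= 2 syllables


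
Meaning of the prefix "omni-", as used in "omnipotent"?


Prefix: omni-
Example: omnipotent = omni- + potent
Meaning = all


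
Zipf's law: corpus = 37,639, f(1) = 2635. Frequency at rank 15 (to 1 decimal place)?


Zipf's law: f(r) = f(1) / r
f(1) = 2635
f(15) = 2635 / 15
= 175.7 occurrences


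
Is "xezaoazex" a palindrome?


Word: "xezaoazex"
Reversed: "xezaoazex"
Forward == Backward? xezaoazex == xezaoazex
Palindrome = Yes


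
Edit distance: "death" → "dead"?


Word 1: "death" (length 5)
Word 2: "dead" (length 4)
One optimal edit sequence (insert/delete/substitute each cost 1):
  1. keep 'd'
  2. keep 'e'
  3. keep 'a'
  4. delete 't'  (+1)
  5. substitute 'h' -> 'd'  (+1)
Total edit operations: 2
Edit distance = 2


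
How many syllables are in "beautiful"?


Word: "beautiful"
Syllable breakdown: beau · ti · ful
Counting: 3 parts
= 3 syllables


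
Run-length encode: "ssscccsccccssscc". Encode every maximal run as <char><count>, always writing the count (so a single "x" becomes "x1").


String: "ssscccsccccssscc"
Scanning for consecutive runs:
  's' x 3
  'c' x 3
  's' x 1
  'c' x 4
  's' x 3
  'c' x 2
RLE = "s3c3s1c4s3c2"


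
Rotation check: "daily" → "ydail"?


Word: "daily", Candidate: "ydail"
Method: check if candidate is substring of word+word
"dailydaily" contains "ydail"? Yes
Is rotation = Yes


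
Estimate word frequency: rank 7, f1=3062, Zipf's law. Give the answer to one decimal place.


Zipf's law: f(r) = f(1) / r
f(1) = 3062
f(7) = 3062 / 7
= 437.4 occurrences


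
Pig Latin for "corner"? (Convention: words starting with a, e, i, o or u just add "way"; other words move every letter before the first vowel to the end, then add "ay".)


Word: "corner"
Starts with consonant(s) → move to end, add 'ay'
Consonant cluster: "c"
Pig Latin = "ornercay"


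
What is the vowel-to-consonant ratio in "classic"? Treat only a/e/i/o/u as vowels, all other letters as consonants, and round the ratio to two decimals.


Word: "classic"
Vowels (a,e,i,o,u): 2
Consonants: 5
Ratio = 2/5
= 0.40


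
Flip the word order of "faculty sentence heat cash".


Original: "faculty sentence heat cash"
Words (1..n): faculty | sentence | heat | cash
Reversed (n..1): cash | heat | sentence | faculty
Result = "cash heat sentence faculty"


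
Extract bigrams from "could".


Word: "could" (length 5)
Number of bigrams = 5 - 2 + 1 = 4
  Position 0: "co"
  Position 1: "ou"
  Position 2: "ul"
  Position 3: "ld"
Bigrams = "co", "ou", "ul", "ld"


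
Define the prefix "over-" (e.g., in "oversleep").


Prefix: over-
Example: oversleep (over- + sleep)
Meaning = excessive


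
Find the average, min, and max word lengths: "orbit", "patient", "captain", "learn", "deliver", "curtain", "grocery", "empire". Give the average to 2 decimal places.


Lengths: "orbit"=5, "patient"=7, "captain"=7, "learn"=5, "deliver"=7, "curtain"=7, "grocery"=7, "empire"=6
Sum = 51, Count = 8
Average = 51/8 = 6.38
= avg=6.38, min=5, max=7


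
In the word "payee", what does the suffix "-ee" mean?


Suffix: -ee
Example: payee = pay + -ee
Meaning = one who receives


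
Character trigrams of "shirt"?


Word: "shirt" (length 5)
Number of trigrams = 5 - 3 + 1 = 3
  Position 0: "shi"
  Position 1: "hir"
  Position 2: "irt"
Trigrams = "shi", "hir", "irt"


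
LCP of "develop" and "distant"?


Word 1: "develop"
Word 2: "distant"
Comparing from start:
  Pos 0: 'd' == 'd'
  Pos 1: 'e' != 'i' (stop)
LCP = "d" (length 1)


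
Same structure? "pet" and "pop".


Pattern of "pet": [0, 1, 2]
Pattern of "pop": [0, 1, 0]
Patterns do not match
Same pattern = No


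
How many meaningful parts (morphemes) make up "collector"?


Word: "collector"
Morphemes: collect + -or
Each morpheme carries meaning
= 2 morphemes


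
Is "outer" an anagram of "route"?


Word 1: "route" → sorted: eortu
Word 2: "outer" → sorted: eortu
Same letters? eortu == eortu
Anagram = Yes


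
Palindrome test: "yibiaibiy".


Word: "yibiaibiy"
Reversed: "yibiaibiy"
Forward == Backward? yibiaibiy == yibiaibiy
Palindrome = Yes


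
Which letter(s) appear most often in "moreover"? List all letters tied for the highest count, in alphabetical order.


Word: "moreover"
Letter counts:
  'e': 2
  'm': 1
  'o': 2
  'r': 2
  'v': 1
Maximum count = 2
Most frequent = 'e', 'o', 'r' (2 times each)


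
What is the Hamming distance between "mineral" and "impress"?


Comparing character by character (same length = 7):
  Pos 0: 'm' vs 'i' !=
  Pos 1: 'i' vs 'm' !=
  Pos 2: 'n' vs 'p' !=
  Pos 3: 'e' vs 'r' !=
  Pos 4: 'r' vs 'e' !=
  Pos 5: 'a' vs 's' !=
  Pos 6: 'l' vs 's' !=
Hamming distance = 7


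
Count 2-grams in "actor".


Word: "actor" (length 5)
Number of 2-grams = length - 2 + 1 = 5 - 2 + 1
= 4


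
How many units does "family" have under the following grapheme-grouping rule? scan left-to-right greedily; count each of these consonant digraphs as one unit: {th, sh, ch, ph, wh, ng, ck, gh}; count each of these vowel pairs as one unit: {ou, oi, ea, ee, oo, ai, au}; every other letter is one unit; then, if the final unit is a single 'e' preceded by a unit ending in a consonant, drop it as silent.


Word: "family" (6 letters)
Left-to-right scan:
  (1) 'f' (letter)
  (2) 'a' (letter)
  (3) 'm' (letter)
  (4) 'i' (letter)
  (5) 'l' (letter)
  (6) 'y' (letter)
Units from scan: 6
Sound units = 6 units


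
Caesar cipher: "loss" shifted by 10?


Word: "loss"
Shift: 10
Each letter → (letter + shift) mod 26:
  'l' (11) + 10 = 21 → 'v'
  'o' (14) + 10 = 24 → 'y'
  's' (18) + 10 = 2 → 'c'
  's' (18) + 10 = 2 → 'c'
Result = "vycc"


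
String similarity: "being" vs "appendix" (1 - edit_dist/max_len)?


Word 1: "being" (length 5)
Word 2: "appendix" (length 8)
One optimal edit sequence:
  1. insert 'a'  (+1)
  2. insert 'p'  (+1)
  3. substitute 'b' -> 'p'  (+1)
  4. keep 'e'
  5. insert 'n'  (+1)
  6. substitute 'i' -> 'd'  (+1)
  7. substitute 'n' -> 'i'  (+1)
  8. substitute 'g' -> 'x'  (+1)
Edit distance = 7
Max length = max(5, 8) = 8
Similarity = 1 - 7/8
= 0.1250


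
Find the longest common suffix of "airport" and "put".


Word 1: "airport"
Word 2: "put"
Comparing from end:
  Pos -1: 't' == 't'
  Pos -2: 'r' != 'u' (stop)
LCS = "t" (length 1)


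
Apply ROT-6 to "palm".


Word: "palm"
Shift: 6
Each letter → (letter + shift) mod 26:
  'p' (15) + 6 = 21 → 'v'
  'a' (0) + 6 = 6 → 'g'
  'l' (11) + 6 = 17 → 'r'
  'm' (12) + 6 = 18 → 's'
Result = "vgrs"


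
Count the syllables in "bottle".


Word: "bottle"
Syllable breakdown: bot · tle
Counting: 2 parts
= 2 syllables


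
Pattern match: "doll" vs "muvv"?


Pattern of "doll": [0, 1, 2, 2]
Pattern of "muvv": [0, 1, 2, 2]
Patterns match
Same pattern = Yes


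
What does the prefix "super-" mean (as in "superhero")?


Prefix: super-
Example: superhero = super- + hero
Meaning = above / beyond


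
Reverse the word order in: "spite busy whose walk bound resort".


Original: "spite busy whose walk bound resort"
Words (1..n): spite | busy | whose | walk | bound | resort
Reversed (n..1): resort | bound | walk | whose | busy | spite
Result = "resort bound walk whose busy spite"


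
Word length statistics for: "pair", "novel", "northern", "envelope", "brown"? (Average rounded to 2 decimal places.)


Lengths: "pair"=4, "novel"=5, "northern"=8, "envelope"=8, "brown"=5
Sum = 30, Count = 5
Average = 30/5 = 6.00
= avg=6.00, min=4, max=8


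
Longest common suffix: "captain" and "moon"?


Word 1: "captain"
Word 2: "moon"
Comparing from end:
  Pos -1: 'n' == 'n'
  Pos -2: 'i' != 'o' (stop)
LCS = "n" (length 1)


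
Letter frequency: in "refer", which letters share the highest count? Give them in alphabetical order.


Word: "refer"
Letter counts:
  'e': 2
  'f': 1
  'r': 2
Maximum count = 2
Most frequent = 'e', 'r' (2 times each)


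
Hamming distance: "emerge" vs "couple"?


Comparing character by character (same length = 6):
  Pos 0: 'e' vs 'c' !=
  Pos 1: 'm' vs 'o' !=
  Pos 2: 'e' vs 'u' !=
  Pos 3: 'r' vs 'p' !=
  Pos 4: 'g' vs 'l' !=
  Pos 5: 'e' vs 'e' =
Hamming distance = 5


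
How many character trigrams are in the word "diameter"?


Word: "diameter" (length 8)
Number of 3-grams = length - 3 + 1 = 8 - 3 + 1
= 6


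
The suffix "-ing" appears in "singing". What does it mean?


Suffix: -ing
As in: singing -> sing + -ing
Meaning = present participle


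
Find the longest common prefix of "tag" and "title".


Word 1: "tag"
Word 2: "title"
Comparing from start:
  Pos 0: 't' == 't'
  Pos 1: 'a' != 'i' (stop)
LCP = "t" (length 1)


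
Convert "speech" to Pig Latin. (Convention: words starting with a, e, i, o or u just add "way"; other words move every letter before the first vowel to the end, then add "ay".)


Word: "speech"
Starts with consonant(s) → move to end, add 'ay'
Consonant cluster: "sp"
Pig Latin = "eechspay"


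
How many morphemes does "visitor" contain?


Word: "visitor"
Morphemes: visit + -or
Each morpheme carries meaning
= 2 morphemes


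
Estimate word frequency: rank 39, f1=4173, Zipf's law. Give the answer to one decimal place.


Zipf's law: f(r) = f(1) / r
f(1) = 4173
f(39) = 4173 / 39
= 107.0 occurrences


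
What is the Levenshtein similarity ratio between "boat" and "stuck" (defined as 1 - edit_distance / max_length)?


Word 1: "boat" (length 4)
Word 2: "stuck" (length 5)
One optimal edit sequence:
  1. insert 's'  (+1)
  2. substitute 'b' -> 't'  (+1)
  3. substitute 'o' -> 'u'  (+1)
  4. substitute 'a' -> 'c'  (+1)
  5. substitute 't' -> 'k'  (+1)
Edit distance = 5
Max length = max(4, 5) = 5
Similarity = 1 - 5/5
= 0.0000


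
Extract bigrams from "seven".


Word: "seven" (length 5)
Number of bigrams = 5 - 2 + 1 = 4
  Position 0: "se"
  Position 1: "ev"
  Position 2: "ve"
  Position 3: "en"
Bigrams = "se", "ev", "ve", "en"


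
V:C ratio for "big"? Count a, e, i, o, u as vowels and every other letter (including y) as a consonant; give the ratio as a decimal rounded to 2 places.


Word: "big"
Vowels (a,e,i,o,u): 1
Consonants: 2
Ratio = 1/2
= 0.50


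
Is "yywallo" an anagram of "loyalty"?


Word 1: "loyalty" → sorted: allotyy
Word 2: "yywallo" → sorted: allowyy
Same letters? allotyy != allowyy
Anagram = No


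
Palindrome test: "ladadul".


Word: "ladadul"
Reversed: "ludadal"
Forward == Backward? ladadul != ludadal
Palindrome = No


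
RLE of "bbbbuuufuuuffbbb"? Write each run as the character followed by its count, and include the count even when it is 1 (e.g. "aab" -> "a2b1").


String: "bbbbuuufuuuffbbb"
Scanning for consecutive runs:
  'b' x 4
  'u' x 3
  'f' x 1
  'u' x 3
  'f' x 2
  'b' x 3
RLE = "b4u3f1u3f2b3"


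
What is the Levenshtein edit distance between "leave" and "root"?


Word 1: "leave" (length 5)
Word 2: "root" (length 4)
One optimal edit sequence (insert/delete/substitute each cost 1):
  1. delete 'l'  (+1)
  2. substitute 'e' -> 'r'  (+1)
  3. substitute 'a' -> 'o'  (+1)
  4. substitute 'v' -> 'o'  (+1)
  5. substitute 'e' -> 't'  (+1)
Total edit operations: 5
Edit distance = 5


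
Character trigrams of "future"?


Word: "future" (length 6)
Number of trigrams = 6 - 3 + 1 = 4
  Position 0: "fut"
  Position 1: "utu"
  Position 2: "tur"
  Position 3: "ure"
Trigrams = "fut", "utu", "tur", "ure"


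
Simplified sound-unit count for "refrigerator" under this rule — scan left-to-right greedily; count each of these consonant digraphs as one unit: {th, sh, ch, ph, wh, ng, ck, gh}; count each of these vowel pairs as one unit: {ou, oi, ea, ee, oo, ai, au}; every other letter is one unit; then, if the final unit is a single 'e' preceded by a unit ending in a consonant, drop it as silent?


Word: "refrigerator" (12 letters)
Left-to-right scan:
  (1) 'r' (letter)
  (2) 'e' (letter)
  (3) 'f' (letter)
  (4) 'r' (letter)
  (5) 'i' (letter)
  (6) 'g' (letter)
  (7) 'e' (letter)
  (8) 'r' (letter)
  (9) 'a' (letter)
  (10) 't' (letter)
  (11) 'o' (letter)
  (12) 'r' (letter)
Units from scan: 12
Sound units = 12 units


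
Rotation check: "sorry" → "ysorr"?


Word: "sorry", Candidate: "ysorr"
Method: check if candidate is substring of word+word
"sorrysorry" contains "ysorr"? Yes
Is rotation = Yes


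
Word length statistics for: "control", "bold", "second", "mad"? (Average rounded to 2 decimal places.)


Lengths: "control"=7, "bold"=4, "second"=6, "mad"=3
Sum = 20, Count = 4
Average = 20/4 = 5.00
= avg=5.00, min=3, max=7


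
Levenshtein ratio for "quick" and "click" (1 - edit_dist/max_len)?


Word 1: "quick" (length 5)
Word 2: "click" (length 5)
One optimal edit sequence:
  1. substitute 'q' -> 'c'  (+1)
  2. substitute 'u' -> 'l'  (+1)
  3. keep 'i'
  4. keep 'c'
  5. keep 'k'
Edit distance = 2
Max length = max(5, 5) = 5
Similarity = 1 - 2/5
= 0.6000


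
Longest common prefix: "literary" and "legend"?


Word 1: "literary"
Word 2: "legend"
Comparing from start:
  Pos 0: 'l' == 'l'
  Pos 1: 'i' != 'e' (stop)
LCP = "l" (length 1)


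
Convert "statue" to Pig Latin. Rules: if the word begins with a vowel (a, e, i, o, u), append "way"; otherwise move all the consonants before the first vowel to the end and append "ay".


Word: "statue"
Starts with consonant(s) → move to end, add 'ay'
Consonant cluster: "st"
Pig Latin = "atuestay"


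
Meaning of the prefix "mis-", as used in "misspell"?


Prefix: mis-
As in: misspell -> mis- + spell
Meaning = wrongly


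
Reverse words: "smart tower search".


Original: "smart tower search"
Words (1..n): smart | tower | search
Reversed (n..1): search | tower | smart
Result = "search tower smart"


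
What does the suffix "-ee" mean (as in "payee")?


Suffix: -ee
Example: payee = pay + -ee
Meaning = one who receives


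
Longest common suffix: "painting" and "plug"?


Word 1: "painting"
Word 2: "plug"
Comparing from end:
  Pos -1: 'g' == 'g'
  Pos -2: 'n' != 'u' (stop)
LCS = "g" (length 1)


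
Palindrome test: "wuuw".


Word: "wuuw"
Reversed: "wuuw"
Forward == Backward? wuuw == wuuw
Palindrome = Yes


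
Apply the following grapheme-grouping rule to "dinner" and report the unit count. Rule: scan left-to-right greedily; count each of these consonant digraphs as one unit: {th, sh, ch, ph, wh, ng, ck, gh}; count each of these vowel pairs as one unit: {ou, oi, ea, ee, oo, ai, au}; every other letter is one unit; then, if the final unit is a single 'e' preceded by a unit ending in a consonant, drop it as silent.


Word: "dinner" (6 letters)
Left-to-right scan:
  (1) 'd' (letter)
  (2) 'i' (letter)
  (3) 'n' (letter)
  (4) 'n' (letter)
  (5) 'e' (letter)
  (6) 'r' (letter)
Units from scan: 6
Sound units = 6 units


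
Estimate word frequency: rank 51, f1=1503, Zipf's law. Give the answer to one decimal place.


Zipf's law: f(r) = f(1) / r
f(1) = 1503
f(51) = 1503 / 51
= 29.5 occurrences


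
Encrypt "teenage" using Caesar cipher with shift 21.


Word: "teenage"
Shift: 21
Each letter → (letter + shift) mod 26:
  't' (19) + 21 = 14 → 'o'
  'e' (4) + 21 = 25 → 'z'
  'e' (4) + 21 = 25 → 'z'
  'n' (13) + 21 = 8 → 'i'
  'a' (0) + 21 = 21 → 'v'
  'g' (6) + 21 = 1 → 'b'
  'e' (4) + 21 = 25 → 'z'
Result = "ozzivbz"


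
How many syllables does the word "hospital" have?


Word: "hospital"
Syllable breakdown: hos | pi | tal
Counting: 3 parts
= 3 syllables


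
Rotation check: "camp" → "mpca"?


Word: "camp", Candidate: "mpca"
Method: check if candidate is substring of word+word
"campcamp" contains "mpca"? Yes
Is rotation = Yes


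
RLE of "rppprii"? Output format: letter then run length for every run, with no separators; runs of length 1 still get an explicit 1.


String: "rppprii"
Scanning for consecutive runs:
  'r' x 1
  'p' x 3
  'r' x 1
  'i' x 2
RLE = "r1p3r1i2"


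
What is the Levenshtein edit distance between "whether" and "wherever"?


Word 1: "whether" (length 7)
Word 2: "wherever" (length 8)
One optimal edit sequence (insert/delete/substitute each cost 1):
  1. keep 'w'
  2. keep 'h'
  3. keep 'e'
  4. insert 'r'  (+1)
  5. substitute 't' -> 'e'  (+1)
  6. substitute 'h' -> 'v'  (+1)
  7. keep 'e'
  8. keep 'r'
Total edit operations: 3
Edit distance = 3


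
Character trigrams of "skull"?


Word: "skull" (length 5)
Number of trigrams = 5 - 3 + 1 = 3
  Position 0: "sku"
  Position 1: "kul"
  Position 2: "ull"
Trigrams = "sku", "kul", "ull"


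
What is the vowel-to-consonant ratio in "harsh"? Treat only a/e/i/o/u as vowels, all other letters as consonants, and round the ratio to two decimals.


Word: "harsh"
Vowels (a,e,i,o,u): 1
Consonants: 4
Ratio = 1/4
= 0.25


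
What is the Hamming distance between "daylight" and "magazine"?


Comparing character by character (same length = 8):
  Pos 0: 'd' vs 'm' !=
  Pos 1: 'a' vs 'a' =
  Pos 2: 'y' vs 'g' !=
  Pos 3: 'l' vs 'a' !=
  Pos 4: 'i' vs 'z' !=
  Pos 5: 'g' vs 'i' !=
  Pos 6: 'h' vs 'n' !=
  Pos 7: 't' vs 'e' !=
Hamming distance = 7


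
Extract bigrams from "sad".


Word: "sad" (length 3)
Number of bigrams = 3 - 2 + 1 = 2
  Position 0: "sa"
  Position 1: "ad"
Bigrams = "sa", "ad"


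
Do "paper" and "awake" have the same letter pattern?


Pattern of "paper": [0, 1, 0, 2, 3]
Pattern of "awake": [0, 1, 0, 2, 3]
Patterns match
Same pattern = Yes


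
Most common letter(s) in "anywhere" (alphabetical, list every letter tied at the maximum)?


Word: "anywhere"
Letter counts:
  'a': 1
  'e': 2
  'h': 1
  'n': 1
  'r': 1
  'w': 1
  'y': 1
Maximum count = 2
Most frequent = 'e' (2 times each)


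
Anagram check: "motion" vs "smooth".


Word 1: "motion" → sorted: imnoot
Word 2: "smooth" → sorted: hmoost
Same letters? imnoot != hmoost
Anagram = No


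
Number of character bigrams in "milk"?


Word: "milk" (length 4)
Number of 2-grams = length - 2 + 1 = 4 - 2 + 1
= 3


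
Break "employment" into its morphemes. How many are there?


Word: "employment"
Morphemes: employ | -ment
Each morpheme carries meaning
= 2 morphemes


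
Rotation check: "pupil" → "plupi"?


Word: "pupil", Candidate: "plupi"
Method: check if candidate is substring of word+word
"pupilpupil" contains "plupi"? No
Is rotation = No


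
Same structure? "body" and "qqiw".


Pattern of "body": [0, 1, 2, 3]
Pattern of "qqiw": [0, 0, 1, 2]
Patterns do not match
Same pattern = No


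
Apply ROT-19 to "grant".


Word: "grant"
Shift: 19
Each letter → (letter + shift) mod 26:
  'g' (6) + 19 = 25 → 'z'
  'r' (17) + 19 = 10 → 'k'
  'a' (0) + 19 = 19 → 't'
  'n' (13) + 19 = 6 → 'g'
  't' (19) + 19 = 12 → 'm'
Result = "zktgm"


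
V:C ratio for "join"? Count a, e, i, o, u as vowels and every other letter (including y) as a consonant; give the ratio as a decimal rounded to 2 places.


Word: "join"
Vowels (a,e,i,o,u): 2
Consonants: 2
Ratio = 2/2
= 1.00


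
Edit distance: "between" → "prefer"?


Word 1: "between" (length 7)
Word 2: "prefer" (length 6)
One optimal edit sequence (insert/delete/substitute each cost 1):
  1. delete 'b'  (+1)
  2. substitute 'e' -> 'p'  (+1)
  3. substitute 't' -> 'r'  (+1)
  4. substitute 'w' -> 'e'  (+1)
  5. substitute 'e' -> 'f'  (+1)
  6. keep 'e'
  7. substitute 'n' -> 'r'  (+1)
Total edit operations: 6
Edit distance = 6


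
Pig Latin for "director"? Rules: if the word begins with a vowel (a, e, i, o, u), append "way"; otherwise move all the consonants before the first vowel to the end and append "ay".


Word: "director"
Starts with consonant(s) → move to end, add 'ay'
Consonant cluster: "d"
Pig Latin = "irectorday"


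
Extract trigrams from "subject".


Word: "subject" (length 7)
Number of trigrams = 7 - 3 + 1 = 5
  Position 0: "sub"
  Position 1: "ubj"
  Position 2: "bje"
  Position 3: "jec"
  Position 4: "ect"
Trigrams = "sub", "ubj", "bje", "jec", "ect"


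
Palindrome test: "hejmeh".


Word: "hejmeh"
Reversed: "hemjeh"
Forward == Backward? hejmeh != hemjeh
Palindrome = No


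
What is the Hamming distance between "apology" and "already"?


Comparing character by character (same length = 7):
  Pos 0: 'a' vs 'a' =
  Pos 1: 'p' vs 'l' !=
  Pos 2: 'o' vs 'r' !=
  Pos 3: 'l' vs 'e' !=
  Pos 4: 'o' vs 'a' !=
  Pos 5: 'g' vs 'd' !=
  Pos 6: 'y' vs 'y' =
Hamming distance = 5


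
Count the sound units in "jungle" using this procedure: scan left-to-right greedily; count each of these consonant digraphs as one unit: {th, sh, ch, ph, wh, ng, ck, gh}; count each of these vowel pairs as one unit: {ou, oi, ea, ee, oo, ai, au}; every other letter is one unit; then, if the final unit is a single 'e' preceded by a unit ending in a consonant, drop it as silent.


Word: "jungle" (6 letters)
Left-to-right scan:
  1. 'j' (letter)
  2. 'u' (letter)
  3. 'ng' (digraph)
  4. 'l' (letter)
  5. 'e' (letter)
Units from scan: 5
Final unit is 'e' after a consonant -> drop as silent (-1)
Sound units = 4 units


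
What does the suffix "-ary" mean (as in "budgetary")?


Suffix: -ary
Example: budgetary (budget + -ary)
Meaning = relating to


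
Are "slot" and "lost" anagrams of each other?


Word 1: "slot" → sorted: lost
Word 2: "lost" → sorted: lost
Same letters? lost == lost
Anagram = Yes


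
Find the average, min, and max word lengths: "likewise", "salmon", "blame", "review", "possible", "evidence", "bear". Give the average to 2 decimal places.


Lengths: "likewise"=8, "salmon"=6, "blame"=5, "review"=6, "possible"=8, "evidence"=8, "bear"=4
Sum = 45, Count = 7
Average = 45/7 = 6.43
= avg=6.43, min=4, max=8


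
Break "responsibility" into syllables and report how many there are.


Word: "responsibility"
Syllable breakdown: re-spon-si-bil-i-ty
Counting: 6 parts
= 6 syllables


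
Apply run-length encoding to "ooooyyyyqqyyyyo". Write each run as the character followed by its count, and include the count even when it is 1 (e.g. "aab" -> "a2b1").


String: "ooooyyyyqqyyyyo"
Scanning for consecutive runs:
  'o' x 4
  'y' x 4
  'q' x 2
  'y' x 4
  'o' x 1
RLE = "o4y4q2y4o1"


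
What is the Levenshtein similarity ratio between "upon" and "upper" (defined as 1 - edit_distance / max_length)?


Word 1: "upon" (length 4)
Word 2: "upper" (length 5)
One optimal edit sequence:
  1. keep 'u'
  2. insert 'p'  (+1)
  3. keep 'p'
  4. substitute 'o' -> 'e'  (+1)
  5. substitute 'n' -> 'r'  (+1)
Edit distance = 3
Max length = max(4, 5) = 5
Similarity = 1 - 3/5
= 0.4000


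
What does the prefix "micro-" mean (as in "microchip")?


Prefix: micro-
Example: microchip = micro- + chip
Meaning = small


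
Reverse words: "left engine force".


Original: "left engine force"
Words (1..n): left | engine | force
Reversed (n..1): force | engine | left
Result = "force engine left"


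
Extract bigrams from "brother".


Word: "brother" (length 7)
Number of bigrams = 7 - 2 + 1 = 6
  Position 0: "br"
  Position 1: "ro"
  Position 2: "ot"
  Position 3: "th"
  Position 4: "he"
  Position 5: "er"
Bigrams = "br", "ro", "ot", "th", "he", "er"


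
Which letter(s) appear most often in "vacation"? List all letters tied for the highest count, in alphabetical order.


Word: "vacation"
Letter counts:
  'a': 2
  'c': 1
  'i': 1
  'n': 1
  'o': 1
  't': 1
  'v': 1
Maximum count = 2
Most frequent = 'a' (2 times each)


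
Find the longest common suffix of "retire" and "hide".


Word 1: "retire"
Word 2: "hide"
Comparing from end:
  Pos -1: 'e' == 'e'
  Pos -2: 'r' != 'd' (stop)
LCS = "e" (length 1)


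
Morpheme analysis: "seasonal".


Word: "seasonal"
Morphemes: season / -al
Each morpheme carries meaning
= 2 morphemes


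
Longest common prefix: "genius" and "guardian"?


Word 1: "genius"
Word 2: "guardian"
Comparing from start:
  Pos 0: 'g' == 'g'
  Pos 1: 'e' != 'u' (stop)
LCP = "g" (length 1)


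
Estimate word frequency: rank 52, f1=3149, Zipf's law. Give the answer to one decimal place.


Zipf's law: f(r) = f(1) / r
f(1) = 3149
f(52) = 3149 / 52
= 60.6 occurrences


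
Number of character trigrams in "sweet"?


Word: "sweet" (length 5)
Number of 3-grams = length - 3 + 1 = 5 - 3 + 1
= 3


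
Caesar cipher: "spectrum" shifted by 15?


Word: "spectrum"
Shift: 15
Each letter → (letter + shift) mod 26:
  's' (18) + 15 = 7 → 'h'
  'p' (15) + 15 = 4 → 'e'
  'e' (4) + 15 = 19 → 't'
  'c' (2) + 15 = 17 → 'r'
  't' (19) + 15 = 8 → 'i'
  'r' (17) + 15 = 6 → 'g'
  'u' (20) + 15 = 9 → 'j'
  'm' (12) + 15 = 1 → 'b'
Result = "hetrigjb"


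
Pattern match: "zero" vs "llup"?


Pattern of "zero": [0, 1, 2, 3]
Pattern of "llup": [0, 0, 1, 2]
Patterns do not match
Same pattern = No


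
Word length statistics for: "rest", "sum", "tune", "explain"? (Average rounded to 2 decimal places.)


Lengths: "rest"=4, "sum"=3, "tune"=4, "explain"=7
Sum = 18, Count = 4
Average = 18/4 = 4.50
= avg=4.50, min=3, max=7


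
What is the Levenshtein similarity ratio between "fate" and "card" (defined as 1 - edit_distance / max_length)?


Word 1: "fate" (length 4)
Word 2: "card" (length 4)
One optimal edit sequence:
  1. substitute 'f' -> 'c'  (+1)
  2. keep 'a'
  3. substitute 't' -> 'r'  (+1)
  4. substitute 'e' -> 'd'  (+1)
Edit distance = 3
Max length = max(4, 4) = 4
Similarity = 1 - 3/4
= 0.2500


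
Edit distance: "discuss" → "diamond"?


Word 1: "discuss" (length 7)
Word 2: "diamond" (length 7)
One optimal edit sequence (insert/delete/substitute each cost 1):
  1. keep 'd'
  2. keep 'i'
  3. substitute 's' -> 'a'  (+1)
  4. substitute 'c' -> 'm'  (+1)
  5. substitute 'u' -> 'o'  (+1)
  6. substitute 's' -> 'n'  (+1)
  7. substitute 's' -> 'd'  (+1)
Total edit operations: 5
Edit distance = 5


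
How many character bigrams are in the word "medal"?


Word: "medal" (length 5)
Number of 2-grams = length - 2 + 1 = 5 - 2 + 1
= 4


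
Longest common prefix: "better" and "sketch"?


Word 1: "better"
Word 2: "sketch"
Comparing from start:
  Pos 0: 'b' != 's' (stop)
LCP = "" (length 0)


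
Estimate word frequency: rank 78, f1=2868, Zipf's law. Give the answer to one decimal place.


Zipf's law: f(r) = f(1) / r
f(1) = 2868
f(78) = 2868 / 78
= 36.8 occurrences


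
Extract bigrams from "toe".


Word: "toe" (length 3)
Number of bigrams = 3 - 2 + 1 = 2
  Position 0: "to"
  Position 1: "oe"
Bigrams = "to", "oe"


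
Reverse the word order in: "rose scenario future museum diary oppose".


Original: "rose scenario future museum diary oppose"
Words (1..n): rose | scenario | future | museum | diary | oppose
Reversed (n..1): oppose | diary | museum | future | scenario | rose
Result = "oppose diary museum future scenario rose"


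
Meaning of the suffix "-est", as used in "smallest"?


Suffix: -est
Example: smallest = small + -est
Meaning = most


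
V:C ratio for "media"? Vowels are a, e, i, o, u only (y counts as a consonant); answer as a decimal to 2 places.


Word: "media"
Vowels (a,e,i,o,u): 3
Consonants: 2
Ratio = 3/2
= 1.50


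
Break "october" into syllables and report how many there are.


Word: "october"
Syllable breakdown: oc | to | ber
Counting: 3 parts
= 3 syllables


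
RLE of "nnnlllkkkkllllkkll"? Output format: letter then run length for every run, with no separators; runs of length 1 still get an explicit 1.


String: "nnnlllkkkkllllkkll"
Scanning for consecutive runs:
  'n' x 3
  'l' x 3
  'k' x 4
  'l' x 4
  'k' x 2
  'l' x 2
RLE = "n3l3k4l4k2l2"


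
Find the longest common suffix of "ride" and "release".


Word 1: "ride"
Word 2: "release"
Comparing from end:
  Pos -1: 'e' == 'e'
  Pos -2: 'd' != 's' (stop)
LCS = "e" (length 1)


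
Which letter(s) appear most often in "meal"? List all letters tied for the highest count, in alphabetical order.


Word: "meal"
Letter counts:
  'a': 1
  'e': 1
  'l': 1
  'm': 1
Maximum count = 1
Most frequent = 'a', 'e', 'l', 'm' (1 time each)


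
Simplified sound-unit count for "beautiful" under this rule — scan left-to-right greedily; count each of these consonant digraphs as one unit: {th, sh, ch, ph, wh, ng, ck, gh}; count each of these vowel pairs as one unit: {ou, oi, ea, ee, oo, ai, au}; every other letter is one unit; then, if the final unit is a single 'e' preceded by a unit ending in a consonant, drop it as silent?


Word: "beautiful" (9 letters)
Left-to-right scan:
  [1] 'b' (letter)
  [2] 'ea' (vowel-pair)
  [3] 'u' (letter)
  [4] 't' (letter)
  [5] 'i' (letter)
  [6] 'f' (letter)
  [7] 'u' (letter)
  [8] 'l' (letter)
Units from scan: 8
Sound units = 8 units


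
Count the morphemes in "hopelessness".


Word: "hopelessness"
Morphemes: hope | -less | -ness
Each morpheme carries meaning
= 3 morphemes


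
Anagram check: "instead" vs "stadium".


Word 1: "instead" → sorted: adeinst
Word 2: "stadium" → sorted: adimstu
Same letters? adeinst != adimstu
Anagram = No


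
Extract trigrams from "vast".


Word: "vast" (length 4)
Number of trigrams = 4 - 3 + 1 = 2
  Position 0: "vas"
  Position 1: "ast"
Trigrams = "vas", "ast"


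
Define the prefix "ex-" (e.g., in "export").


Prefix: ex-
Example: export (ex- + port)
Meaning = out / former


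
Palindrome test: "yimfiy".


Word: "yimfiy"
Reversed: "yifmiy"
Forward == Backward? yimfiy != yifmiy
Palindrome = No


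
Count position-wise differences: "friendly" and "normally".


Comparing character by character (same length = 8):
  Pos 0: 'f' vs 'n' !=
  Pos 1: 'r' vs 'o' !=
  Pos 2: 'i' vs 'r' !=
  Pos 3: 'e' vs 'm' !=
  Pos 4: 'n' vs 'a' !=
  Pos 5: 'd' vs 'l' !=
  Pos 6: 'l' vs 'l' =
  Pos 7: 'y' vs 'y' =
Hamming distance = 6


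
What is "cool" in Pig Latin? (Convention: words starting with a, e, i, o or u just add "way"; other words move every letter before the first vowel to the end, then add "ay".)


Word: "cool"
Starts with consonant(s) → move to end, add 'ay'
Consonant cluster: "c"
Pig Latin = "oolcay"
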